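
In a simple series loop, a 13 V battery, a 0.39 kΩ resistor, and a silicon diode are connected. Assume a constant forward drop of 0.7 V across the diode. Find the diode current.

KVL around the loop: 13 = V_D + I·R = 0.7 + I × 0.39 kΩ.
So I = (13 − 0.7) / 0.39 kΩ = 12.3 / 0.39 = 31.5 mA.

I ≈ 32 mA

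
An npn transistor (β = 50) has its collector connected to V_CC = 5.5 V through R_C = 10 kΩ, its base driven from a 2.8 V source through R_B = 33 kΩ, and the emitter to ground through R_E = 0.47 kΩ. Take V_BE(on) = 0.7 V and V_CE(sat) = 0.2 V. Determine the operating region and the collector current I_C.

saturation; I_C ≈ 0.5 mA

Assume active: I_B = (2.8 − 0.7)/(33 + 51×0.47) = 0.0369 mA, I_C = β·I_B = 1.84 mA.
Then V_CE = 5.5 − 1.84×10 − 1.88×0.47 = -13.8 V < 0.2 V — the active assumption fails.
Re-solve with V_CE = 0.2 V. KCL at the emitter: V_E/R_E = (V_BB−0.7−V_E)/R_B + (V_CC−0.2−V_E)/R_C, giving V_E = 0.263 V.
I_C = (V_CC − 0.2 − V_E)/R_C = (5.3 − 0.263)/10 = 0.504 mA.
Check: I_B = (2.1 − 0.263)/33 = 0.0557 mA, and β·I_B = 2.78 mA > I_C, confirming saturation.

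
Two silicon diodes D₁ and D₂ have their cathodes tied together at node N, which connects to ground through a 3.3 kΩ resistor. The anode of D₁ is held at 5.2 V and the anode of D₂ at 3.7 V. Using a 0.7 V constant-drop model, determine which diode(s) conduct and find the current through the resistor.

Assume both conduct. Then node N would need to be at both 5.2−0.7 = 4.5 V and 3.7−0.7 = 3 V, which is impossible.
Assume only D₁ conducts: V_N = 5.2 − 0.7 = 4.5 V, so I_R = 4.5/3.3 = 1.36 mA.
Check D₂: its anode-to-cathode voltage is 3.7 − 4.5 = -0.8 V < 0.7 V, so it is off. The assumption is consistent.

Only D₁ conducts; I_R ≈ 1.4 mA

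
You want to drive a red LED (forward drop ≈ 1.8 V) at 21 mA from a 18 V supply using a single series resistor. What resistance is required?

The resistor drops V_S − V_D = 18 − 1.8 = 16.2 V at 21 mA.
R = 16.2 V / 21 mA = 0.771 kΩ.

R ≈ 0.77 kΩ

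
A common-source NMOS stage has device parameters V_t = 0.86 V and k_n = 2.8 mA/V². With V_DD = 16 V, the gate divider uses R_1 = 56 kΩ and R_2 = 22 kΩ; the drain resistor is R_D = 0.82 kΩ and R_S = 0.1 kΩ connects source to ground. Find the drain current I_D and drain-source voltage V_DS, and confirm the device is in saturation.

I_D ≈ 9.9 mA, V_DS ≈ 6.9 V

V_G = V_DD·R_2/(R_1+R_2) = 16×22/78 = 4.51 V.
Assume saturation: I_D = (k_n/2)(V_GS − V_t)² with V_GS = V_G − I_D·R_S = 4.51 − 0.1·I_D.
Substituting gives 0.014·I_D² − 2.02·I_D + 18.7 = 0, with roots I_D = 9.92 or 135 mA.
The root I_D = 135 mA gives V_GS = -8.94 V ≤ V_t, so take I_D = 9.92 mA.
Then V_GS = 3.52 V and V_DS = V_DD − I_D(R_D+R_S) = 16 − 9.92×0.92 = 6.88 V.
Saturation requires V_DS ≥ V_GS − V_t = 2.66 V; 6.88 ≥ 2.66 ✓.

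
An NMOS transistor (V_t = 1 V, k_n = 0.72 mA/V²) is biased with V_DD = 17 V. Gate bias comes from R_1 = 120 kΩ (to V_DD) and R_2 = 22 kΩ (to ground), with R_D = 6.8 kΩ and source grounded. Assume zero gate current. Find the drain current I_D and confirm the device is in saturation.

V_G = V_DD·R_2/(R_1+R_2) = 17×22/142 = 2.63 V. With the source grounded, V_GS = V_G = 2.63 V.
Assume saturation: I_D = (k_n/2)(V_GS − V_t)² = (0.72/2)×(2.63 − 1)² = 0.36×1.63² = 0.961 mA.
V_DS = V_DD − I_D·R_D = 17 − 0.961×6.8 = 10.5 V.
Saturation requires V_DS ≥ V_GS − V_t = 1.63 V; 10.5 ≥ 1.63 ✓.

I_D ≈ 0.96 mA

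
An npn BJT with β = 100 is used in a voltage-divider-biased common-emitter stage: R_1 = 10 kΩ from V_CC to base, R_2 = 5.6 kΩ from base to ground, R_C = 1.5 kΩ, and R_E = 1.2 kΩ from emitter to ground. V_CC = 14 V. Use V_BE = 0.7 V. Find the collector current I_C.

I_C ≈ 3.5 mA

Thevenize the base divider: V_Th = V_CC·R_2/(R_1+R_2) = 14×5.6/15.6 = 5.03 V, R_Th = R_1‖R_2 = 3.59 kΩ.
Base-emitter loop: V_Th = I_B·R_Th + V_BE + (β+1)I_B·R_E, so I_B = (5.03 − 0.7) / (3.59 + 101×1.2) = 0.0347 mA.
I_C = β·I_B = 100×0.0347 = 3.47 mA, and I_E = (β+1)I_B = 3.5 mA.
V_CE = V_CC − I_C·R_C − I_E·R_E = 14 − 3.47×1.5 − 3.5×1.2 = 4.6 V.
V_CE = 4.6 V > 0.2 V confirms active-region operation.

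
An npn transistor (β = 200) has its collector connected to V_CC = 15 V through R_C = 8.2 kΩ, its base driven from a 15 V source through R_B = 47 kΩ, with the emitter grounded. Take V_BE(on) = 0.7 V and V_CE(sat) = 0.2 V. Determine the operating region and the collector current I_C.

saturation; I_C ≈ 1.8 mA

Assume active: I_B = (15 − 0.7)/47 = 0.304 mA, giving I_C = β·I_B = 60.9 mA.
But then V_CE = 15 − 60.9×8.2 = -484 V < V_CE(sat) = 0.2 V — impossible in the active region.
So the transistor is saturated. With V_CE = 0.2 V, I_C = (V_CC − 0.2)/R_C = 14.8/8.2 = 1.8 mA.
Check: β·I_B = 60.9 mA > I_C = 1.8 mA, confirming saturation.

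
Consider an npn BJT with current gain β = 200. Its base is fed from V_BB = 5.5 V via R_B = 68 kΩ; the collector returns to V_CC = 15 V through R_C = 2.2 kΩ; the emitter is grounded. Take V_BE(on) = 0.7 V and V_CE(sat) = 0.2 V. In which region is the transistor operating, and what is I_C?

Assume active: I_B = (5.5 − 0.7)/68 = 0.0706 mA, giving I_C = β·I_B = 14.1 mA.
But then V_CE = 15 − 14.1×2.2 = -16.1 V < V_CE(sat) = 0.2 V — impossible in the active region.
So the transistor is saturated. With V_CE = 0.2 V, I_C = (V_CC − 0.2)/R_C = 14.8/2.2 = 6.73 mA.
Check: β·I_B = 14.1 mA > I_C = 6.73 mA, confirming saturation.

saturation; I_C ≈ 6.7 mA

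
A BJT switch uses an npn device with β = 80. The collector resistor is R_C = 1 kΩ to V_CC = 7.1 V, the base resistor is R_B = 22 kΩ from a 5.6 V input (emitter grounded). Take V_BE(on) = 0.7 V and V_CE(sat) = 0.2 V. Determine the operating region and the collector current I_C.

Assume active: I_B = (5.6 − 0.7)/22 = 0.223 mA, giving I_C = β·I_B = 17.8 mA.
But then V_CE = 7.1 − 17.8×1 = -10.7 V < V_CE(sat) = 0.2 V — impossible in the active region.
So the transistor is saturated. With V_CE = 0.2 V, I_C = (V_CC − 0.2)/R_C = 6.9/1 = 6.9 mA.
Check: β·I_B = 17.8 mA > I_C = 6.9 mA, confirming saturation.

saturation; I_C ≈ 6.9 mA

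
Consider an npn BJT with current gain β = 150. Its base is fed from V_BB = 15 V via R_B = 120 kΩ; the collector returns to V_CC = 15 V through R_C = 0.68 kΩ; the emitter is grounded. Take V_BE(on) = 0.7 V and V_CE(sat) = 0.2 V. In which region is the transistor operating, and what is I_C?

Assume active. Base-emitter loop: I_B = (V_BB − V_BE)/R_B = (15 − 0.7)/120 = 0.119 mA.
I_C = β·I_B = 150×0.119 = 17.9 mA.
V_CE = V_CC − I_C·R_C = 15 − 17.9×0.68 = 2.84 V > V_CE(sat), so the active-region assumption holds.

active; I_C ≈ 18 mA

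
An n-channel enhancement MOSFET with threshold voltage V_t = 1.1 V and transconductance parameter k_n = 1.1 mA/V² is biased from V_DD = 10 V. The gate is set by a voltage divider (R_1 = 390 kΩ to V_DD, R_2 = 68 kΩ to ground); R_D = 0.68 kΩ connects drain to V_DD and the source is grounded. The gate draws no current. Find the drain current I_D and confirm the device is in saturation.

I_D ≈ 0.081 mA

V_G = V_DD·R_2/(R_1+R_2) = 10×68/458 = 1.48 V. With the source grounded, V_GS = V_G = 1.48 V.
Assume saturation: I_D = (k_n/2)(V_GS − V_t)² = (1.1/2)×(1.48 − 1.1)² = 0.55×0.385² = 0.0814 mA.
V_DS = V_DD − I_D·R_D = 10 − 0.0814×0.68 = 9.94 V.
Saturation requires V_DS ≥ V_GS − V_t = 0.385 V; 9.94 ≥ 0.385 ✓.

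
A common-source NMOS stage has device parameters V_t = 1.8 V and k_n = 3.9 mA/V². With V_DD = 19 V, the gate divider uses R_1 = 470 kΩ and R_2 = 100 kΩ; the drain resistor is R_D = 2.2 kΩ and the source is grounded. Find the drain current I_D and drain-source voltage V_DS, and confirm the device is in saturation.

I_D ≈ 4.6 mA, V_DS ≈ 8.9 V

V_G = V_DD·R_2/(R_1+R_2) = 19×100/570 = 3.33 V. With the source grounded, V_GS = V_G = 3.33 V.
Assume saturation: I_D = (k_n/2)(V_GS − V_t)² = (3.9/2)×(3.33 − 1.8)² = 1.95×1.53² = 4.58 mA.
V_DS = V_DD − I_D·R_D = 19 − 4.58×2.2 = 8.91 V.
Saturation requires V_DS ≥ V_GS − V_t = 1.53 V; 8.91 ≥ 1.53 ✓.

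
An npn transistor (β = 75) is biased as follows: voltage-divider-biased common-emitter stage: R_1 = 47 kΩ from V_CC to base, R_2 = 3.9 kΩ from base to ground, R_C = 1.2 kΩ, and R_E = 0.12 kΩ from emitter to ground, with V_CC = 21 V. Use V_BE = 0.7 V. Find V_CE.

V_CE ≈ 14 V

Thevenize the base divider: V_Th = V_CC·R_2/(R_1+R_2) = 21×3.9/50.9 = 1.61 V, R_Th = R_1‖R_2 = 3.6 kΩ.
Base-emitter loop: V_Th = I_B·R_Th + V_BE + (β+1)I_B·R_E, so I_B = (1.61 − 0.7) / (3.6 + 76×0.12) = 0.0715 mA.
I_C = β·I_B = 75×0.0715 = 5.36 mA, and I_E = (β+1)I_B = 5.43 mA.
V_CE = V_CC − I_C·R_C − I_E·R_E = 21 − 5.36×1.2 − 5.43×0.12 = 13.9 V.
V_CE = 13.9 V > 0.2 V confirms active-region operation.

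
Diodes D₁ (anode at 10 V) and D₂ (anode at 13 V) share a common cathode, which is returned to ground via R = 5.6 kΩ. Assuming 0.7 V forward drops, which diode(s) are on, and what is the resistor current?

Only D₂ conducts; I_R ≈ 2.2 mA

Assume both conduct. Then node N would need to be at both 10−0.7 = 9.3 V and 13−0.7 = 12.3 V, which is impossible.
Assume only D₂ conducts: V_N = 13 − 0.7 = 12.3 V, so I_R = 12.3/5.6 = 2.2 mA.
Check D₁: its anode-to-cathode voltage is 10 − 12.3 = -2.3 V < 0.7 V, so it is off. The assumption is consistent.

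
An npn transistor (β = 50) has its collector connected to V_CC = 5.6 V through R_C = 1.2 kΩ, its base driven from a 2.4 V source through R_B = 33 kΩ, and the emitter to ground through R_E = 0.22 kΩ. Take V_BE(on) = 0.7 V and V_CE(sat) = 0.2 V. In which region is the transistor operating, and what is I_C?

active; I_C ≈ 1.9 mA

Assume active. Base-emitter loop: I_B = (V_BB − V_BE)/(R_B + (β+1)R_E) = (2.4 − 0.7)/(33 + 51×0.22) = 0.0384 mA.
I_C = β·I_B = 50×0.0384 = 1.92 mA.
V_CE = V_CC − I_C·R_C − I_E·R_E = 5.6 − 1.92×1.2 − 1.96×0.22 = 2.86 V > V_CE(sat), so the active-region assumption holds.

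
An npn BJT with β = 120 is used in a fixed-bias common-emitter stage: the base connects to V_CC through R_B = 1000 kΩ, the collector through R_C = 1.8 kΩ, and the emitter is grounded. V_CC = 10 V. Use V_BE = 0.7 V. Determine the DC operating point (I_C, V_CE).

Base loop: V_CC = I_B·R_B + V_BE, so I_B = (10 − 0.7)/1000 kΩ = 0.0093 mA.
In the active region I_C = β·I_B = 120 × 0.0093 = 1.12 mA.
Collector loop: V_CE = V_CC − I_C·R_C = 10 − 1.12×1.8 = 7.99 V.
Since V_CE = 7.99 V > V_CE(sat) ≈ 0.2 V, the transistor is in the active region as assumed.

I_C ≈ 1.1 mA, V_CE ≈ 8 V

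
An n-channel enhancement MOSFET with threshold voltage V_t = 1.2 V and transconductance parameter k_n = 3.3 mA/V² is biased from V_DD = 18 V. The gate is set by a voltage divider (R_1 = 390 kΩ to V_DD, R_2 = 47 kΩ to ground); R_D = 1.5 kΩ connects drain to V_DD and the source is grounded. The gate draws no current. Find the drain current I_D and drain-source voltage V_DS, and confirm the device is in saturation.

I_D ≈ 0.89 mA, V_DS ≈ 17 V

V_G = V_DD·R_2/(R_1+R_2) = 18×47/437 = 1.94 V. With the source grounded, V_GS = V_G = 1.94 V.
Assume saturation: I_D = (k_n/2)(V_GS − V_t)² = (3.3/2)×(1.94 − 1.2)² = 1.65×0.736² = 0.894 mA.
V_DS = V_DD − I_D·R_D = 18 − 0.894×1.5 = 16.7 V.
Saturation requires V_DS ≥ V_GS − V_t = 0.736 V; 16.7 ≥ 0.736 ✓.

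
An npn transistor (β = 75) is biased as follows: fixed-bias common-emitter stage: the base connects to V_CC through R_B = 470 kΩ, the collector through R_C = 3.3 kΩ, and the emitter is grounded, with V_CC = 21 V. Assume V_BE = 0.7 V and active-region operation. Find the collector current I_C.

I_C ≈ 3.2 mA

Base loop: V_CC = I_B·R_B + V_BE, so I_B = (21 − 0.7)/470 kΩ = 0.0432 mA.
In the active region I_C = β·I_B = 75 × 0.0432 = 3.24 mA.
Collector loop: V_CE = V_CC − I_C·R_C = 21 − 3.24×3.3 = 10.3 V.
Since V_CE = 10.3 V > V_CE(sat) ≈ 0.2 V, the transistor is in the active region as assumed.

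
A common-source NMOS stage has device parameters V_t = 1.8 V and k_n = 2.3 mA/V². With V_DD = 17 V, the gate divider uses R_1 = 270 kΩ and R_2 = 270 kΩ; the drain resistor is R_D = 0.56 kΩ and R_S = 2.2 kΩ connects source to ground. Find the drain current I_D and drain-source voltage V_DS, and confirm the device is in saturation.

I_D ≈ 2.4 mA, V_DS ≈ 10 V

V_G = V_DD·R_2/(R_1+R_2) = 17×270/540 = 8.5 V.
Assume saturation: I_D = (k_n/2)(V_GS − V_t)² with V_GS = V_G − I_D·R_S = 8.5 − 2.2·I_D.
Substituting gives 5.57·I_D² − 34.9·I_D + 51.6 = 0, with roots I_D = 2.39 or 3.88 mA.
The root I_D = 3.88 mA gives V_GS = -0.0369 V ≤ V_t, so take I_D = 2.39 mA.
Then V_GS = 3.24 V and V_DS = V_DD − I_D(R_D+R_S) = 17 − 2.39×2.76 = 10.4 V.
Saturation requires V_DS ≥ V_GS − V_t = 1.44 V; 10.4 ≥ 1.44 ✓.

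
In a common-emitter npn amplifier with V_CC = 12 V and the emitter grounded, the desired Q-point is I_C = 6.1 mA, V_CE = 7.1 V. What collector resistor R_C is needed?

R_C ≈ 0.8 kΩ

Collector loop: V_CC = I_C·R_C + V_CE.
R_C = (V_CC − V_CE)/I_C = (12 − 7.1)/6.1 = 0.803 kΩ.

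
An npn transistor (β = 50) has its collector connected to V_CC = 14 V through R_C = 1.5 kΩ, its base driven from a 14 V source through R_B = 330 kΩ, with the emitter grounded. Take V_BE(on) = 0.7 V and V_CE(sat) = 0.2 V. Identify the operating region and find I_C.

active; I_C ≈ 2 mA

Assume active. Base-emitter loop: I_B = (V_BB − V_BE)/R_B = (14 − 0.7)/330 = 0.0403 mA.
I_C = β·I_B = 50×0.0403 = 2.02 mA.
V_CE = V_CC − I_C·R_C = 14 − 2.02×1.5 = 11 V > V_CE(sat), so the active-region assumption holds.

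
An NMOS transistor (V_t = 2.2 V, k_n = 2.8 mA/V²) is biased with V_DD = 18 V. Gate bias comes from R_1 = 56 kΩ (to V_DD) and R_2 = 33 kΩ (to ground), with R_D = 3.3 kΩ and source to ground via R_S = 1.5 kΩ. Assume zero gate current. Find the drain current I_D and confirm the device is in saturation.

V_G = V_DD·R_2/(R_1+R_2) = 18×33/89 = 6.67 V.
Assume saturation: I_D = (k_n/2)(V_GS − V_t)² with V_GS = V_G − I_D·R_S = 6.67 − 1.5·I_D.
Substituting gives 3.15·I_D² − 19.8·I_D + 28 = 0, with roots I_D = 2.16 or 4.13 mA.
The root I_D = 4.13 mA gives V_GS = 0.483 V ≤ V_t, so take I_D = 2.16 mA.
Then V_GS = 3.44 V and V_DS = V_DD − I_D(R_D+R_S) = 18 − 2.16×4.8 = 7.65 V.
Saturation requires V_DS ≥ V_GS − V_t = 1.24 V; 7.65 ≥ 1.24 ✓.

I_D ≈ 2.2 mA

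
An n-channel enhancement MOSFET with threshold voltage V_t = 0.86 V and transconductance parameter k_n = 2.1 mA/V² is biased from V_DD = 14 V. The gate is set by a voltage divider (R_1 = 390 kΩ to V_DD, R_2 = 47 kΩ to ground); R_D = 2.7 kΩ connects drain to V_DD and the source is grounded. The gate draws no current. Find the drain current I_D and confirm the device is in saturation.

V_G = V_DD·R_2/(R_1+R_2) = 14×47/437 = 1.51 V. With the source grounded, V_GS = V_G = 1.51 V.
Assume saturation: I_D = (k_n/2)(V_GS − V_t)² = (2.1/2)×(1.51 − 0.86)² = 1.05×0.646² = 0.438 mA.
V_DS = V_DD − I_D·R_D = 14 − 0.438×2.7 = 12.8 V.
Saturation requires V_DS ≥ V_GS − V_t = 0.646 V; 12.8 ≥ 0.646 ✓.

I_D ≈ 0.44 mA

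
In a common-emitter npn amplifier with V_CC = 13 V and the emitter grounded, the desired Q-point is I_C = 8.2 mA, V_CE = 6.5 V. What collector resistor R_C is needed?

Collector loop: V_CC = I_C·R_C + V_CE.
R_C = (V_CC − V_CE)/I_C = (13 − 6.5)/8.2 = 0.793 kΩ.

R_C ≈ 0.79 kΩ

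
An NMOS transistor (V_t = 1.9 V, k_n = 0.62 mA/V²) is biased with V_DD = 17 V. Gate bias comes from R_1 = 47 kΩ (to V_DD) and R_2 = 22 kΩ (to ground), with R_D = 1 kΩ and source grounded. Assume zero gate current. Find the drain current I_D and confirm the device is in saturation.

V_G = V_DD·R_2/(R_1+R_2) = 17×22/69 = 5.42 V. With the source grounded, V_GS = V_G = 5.42 V.
Assume saturation: I_D = (k_n/2)(V_GS − V_t)² = (0.62/2)×(5.42 − 1.9)² = 0.31×3.52² = 3.84 mA.
V_DS = V_DD − I_D·R_D = 17 − 3.84×1 = 13.2 V.
Saturation requires V_DS ≥ V_GS − V_t = 3.52 V; 13.2 ≥ 3.52 ✓.

I_D ≈ 3.8 mA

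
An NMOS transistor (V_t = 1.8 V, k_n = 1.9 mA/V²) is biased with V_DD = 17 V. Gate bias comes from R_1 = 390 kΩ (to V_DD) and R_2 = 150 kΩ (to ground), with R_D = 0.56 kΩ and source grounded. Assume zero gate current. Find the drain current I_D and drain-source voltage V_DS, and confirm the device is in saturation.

V_G = V_DD·R_2/(R_1+R_2) = 17×150/540 = 4.72 V. With the source grounded, V_GS = V_G = 4.72 V.
Assume saturation: I_D = (k_n/2)(V_GS − V_t)² = (1.9/2)×(4.72 − 1.8)² = 0.95×2.92² = 8.11 mA.
V_DS = V_DD − I_D·R_D = 17 − 8.11×0.56 = 12.5 V.
Saturation requires V_DS ≥ V_GS − V_t = 2.92 V; 12.5 ≥ 2.92 ✓.

I_D ≈ 8.1 mA, V_DS ≈ 12 V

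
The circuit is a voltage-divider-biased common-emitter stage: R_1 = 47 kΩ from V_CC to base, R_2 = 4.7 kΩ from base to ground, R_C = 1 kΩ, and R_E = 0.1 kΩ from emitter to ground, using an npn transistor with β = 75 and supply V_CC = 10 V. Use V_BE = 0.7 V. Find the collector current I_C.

I_C ≈ 1.3 mA

Thevenize the base divider: V_Th = V_CC·R_2/(R_1+R_2) = 10×4.7/51.7 = 0.909 V, R_Th = R_1‖R_2 = 4.27 kΩ.
Base-emitter loop: V_Th = I_B·R_Th + V_BE + (β+1)I_B·R_E, so I_B = (0.909 − 0.7) / (4.27 + 76×0.1) = 0.0176 mA.
I_C = β·I_B = 75×0.0176 = 1.32 mA, and I_E = (β+1)I_B = 1.34 mA.
V_CE = V_CC − I_C·R_C − I_E·R_E = 10 − 1.32×1 − 1.34×0.1 = 8.55 V.
V_CE = 8.55 V > 0.2 V confirms active-region operation.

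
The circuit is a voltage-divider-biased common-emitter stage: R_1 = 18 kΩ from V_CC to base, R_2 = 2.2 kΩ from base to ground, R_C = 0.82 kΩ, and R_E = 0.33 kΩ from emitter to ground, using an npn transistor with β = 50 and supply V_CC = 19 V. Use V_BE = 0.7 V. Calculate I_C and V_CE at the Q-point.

Thevenize the base divider: V_Th = V_CC·R_2/(R_1+R_2) = 19×2.2/20.2 = 2.07 V, R_Th = R_1‖R_2 = 1.96 kΩ.
Base-emitter loop: V_Th = I_B·R_Th + V_BE + (β+1)I_B·R_E, so I_B = (2.07 − 0.7) / (1.96 + 51×0.33) = 0.0729 mA.
I_C = β·I_B = 50×0.0729 = 3.64 mA, and I_E = (β+1)I_B = 3.72 mA.
V_CE = V_CC − I_C·R_C − I_E·R_E = 19 − 3.64×0.82 − 3.72×0.33 = 14.8 V.
V_CE = 14.8 V > 0.2 V confirms active-region operation.

I_C ≈ 3.6 mA, V_CE ≈ 15 V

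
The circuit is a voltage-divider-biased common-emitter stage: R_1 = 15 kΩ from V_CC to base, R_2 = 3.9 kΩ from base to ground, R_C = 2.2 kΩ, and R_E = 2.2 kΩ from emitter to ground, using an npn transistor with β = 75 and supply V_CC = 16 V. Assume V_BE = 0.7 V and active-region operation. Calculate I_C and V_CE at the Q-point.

I_C ≈ 1.1 mA, V_CE ≈ 11 V

Thevenize the base divider: V_Th = V_CC·R_2/(R_1+R_2) = 16×3.9/18.9 = 3.3 V, R_Th = R_1‖R_2 = 3.1 kΩ.
Base-emitter loop: V_Th = I_B·R_Th + V_BE + (β+1)I_B·R_E, so I_B = (3.3 − 0.7) / (3.1 + 76×2.2) = 0.0153 mA.
I_C = β·I_B = 75×0.0153 = 1.15 mA, and I_E = (β+1)I_B = 1.16 mA.
V_CE = V_CC − I_C·R_C − I_E·R_E = 16 − 1.15×2.2 − 1.16×2.2 = 10.9 V.
V_CE = 10.9 V > 0.2 V confirms active-region operation.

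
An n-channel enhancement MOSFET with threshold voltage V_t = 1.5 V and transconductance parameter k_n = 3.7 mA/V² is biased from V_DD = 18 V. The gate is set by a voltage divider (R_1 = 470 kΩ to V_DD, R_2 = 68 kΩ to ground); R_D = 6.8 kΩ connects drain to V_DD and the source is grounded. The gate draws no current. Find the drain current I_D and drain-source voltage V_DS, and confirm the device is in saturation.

V_G = V_DD·R_2/(R_1+R_2) = 18×68/538 = 2.28 V. With the source grounded, V_GS = V_G = 2.28 V.
Assume saturation: I_D = (k_n/2)(V_GS − V_t)² = (3.7/2)×(2.28 − 1.5)² = 1.85×0.775² = 1.11 mA.
V_DS = V_DD − I_D·R_D = 18 − 1.11×6.8 = 10.4 V.
Saturation requires V_DS ≥ V_GS − V_t = 0.775 V; 10.4 ≥ 0.775 ✓.

I_D ≈ 1.1 mA, V_DS ≈ 10 V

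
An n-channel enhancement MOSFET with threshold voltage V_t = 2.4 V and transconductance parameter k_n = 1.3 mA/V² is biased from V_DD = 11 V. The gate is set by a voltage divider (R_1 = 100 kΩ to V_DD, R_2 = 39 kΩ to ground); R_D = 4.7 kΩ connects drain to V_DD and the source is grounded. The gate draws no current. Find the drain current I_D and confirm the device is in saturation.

V_G = V_DD·R_2/(R_1+R_2) = 11×39/139 = 3.09 V. With the source grounded, V_GS = V_G = 3.09 V.
Assume saturation: I_D = (k_n/2)(V_GS − V_t)² = (1.3/2)×(3.09 − 2.4)² = 0.65×0.686² = 0.306 mA.
V_DS = V_DD − I_D·R_D = 11 − 0.306×4.7 = 9.56 V.
Saturation requires V_DS ≥ V_GS − V_t = 0.686 V; 9.56 ≥ 0.686 ✓.

I_D ≈ 0.31 mA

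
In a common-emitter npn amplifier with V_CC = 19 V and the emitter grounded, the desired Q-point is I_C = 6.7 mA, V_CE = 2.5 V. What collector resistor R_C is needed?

Collector loop: V_CC = I_C·R_C + V_CE.
R_C = (V_CC − V_CE)/I_C = (19 − 2.5)/6.7 = 2.46 kΩ.

R_C ≈ 2.5 kΩ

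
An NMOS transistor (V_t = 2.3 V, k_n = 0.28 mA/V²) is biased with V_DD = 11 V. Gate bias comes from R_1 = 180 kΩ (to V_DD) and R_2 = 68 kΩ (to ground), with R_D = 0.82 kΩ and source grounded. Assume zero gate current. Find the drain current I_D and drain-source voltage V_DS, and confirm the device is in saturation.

V_G = V_DD·R_2/(R_1+R_2) = 11×68/248 = 3.02 V. With the source grounded, V_GS = V_G = 3.02 V.
Assume saturation: I_D = (k_n/2)(V_GS − V_t)² = (0.28/2)×(3.02 − 2.3)² = 0.14×0.716² = 0.0718 mA.
V_DS = V_DD − I_D·R_D = 11 − 0.0718×0.82 = 10.9 V.
Saturation requires V_DS ≥ V_GS − V_t = 0.716 V; 10.9 ≥ 0.716 ✓.

I_D ≈ 0.072 mA, V_DS ≈ 11 V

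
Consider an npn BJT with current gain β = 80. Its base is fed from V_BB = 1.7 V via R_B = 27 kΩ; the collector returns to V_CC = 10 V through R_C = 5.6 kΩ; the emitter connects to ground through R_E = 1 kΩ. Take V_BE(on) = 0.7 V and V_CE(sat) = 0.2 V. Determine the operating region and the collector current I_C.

active; I_C ≈ 0.74 mA

Assume active. Base-emitter loop: I_B = (V_BB − V_BE)/(R_B + (β+1)R_E) = (1.7 − 0.7)/(27 + 81×1) = 0.00926 mA.
I_C = β·I_B = 80×0.00926 = 0.741 mA.
V_CE = V_CC − I_C·R_C − I_E·R_E = 10 − 0.741×5.6 − 0.75×1 = 5.1 V > V_CE(sat), so the active-region assumption holds.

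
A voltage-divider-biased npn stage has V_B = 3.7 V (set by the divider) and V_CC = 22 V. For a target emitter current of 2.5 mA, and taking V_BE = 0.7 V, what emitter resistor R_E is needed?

V_E = V_B − V_BE = 3.7 − 0.7 = 3 V.
R_E = V_E / I_E = 3 / 2.5 = 1.2 kΩ.

R_E ≈ 1.2 kΩ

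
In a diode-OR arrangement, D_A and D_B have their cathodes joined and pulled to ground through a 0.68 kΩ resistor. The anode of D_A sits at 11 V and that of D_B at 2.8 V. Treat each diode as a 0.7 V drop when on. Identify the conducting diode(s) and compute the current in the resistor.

Only D_A conducts; I_R ≈ 15 mA

Assume both conduct. Then node N would need to be at both 11−0.7 = 10.3 V and 2.8−0.7 = 2.1 V, which is impossible.
Assume only D_A conducts: V_N = 11 − 0.7 = 10.3 V, so I_R = 10.3/0.68 = 15.1 mA.
Check D_B: its anode-to-cathode voltage is 2.8 − 10.3 = -7.5 V < 0.7 V, so it is off. The assumption is consistent.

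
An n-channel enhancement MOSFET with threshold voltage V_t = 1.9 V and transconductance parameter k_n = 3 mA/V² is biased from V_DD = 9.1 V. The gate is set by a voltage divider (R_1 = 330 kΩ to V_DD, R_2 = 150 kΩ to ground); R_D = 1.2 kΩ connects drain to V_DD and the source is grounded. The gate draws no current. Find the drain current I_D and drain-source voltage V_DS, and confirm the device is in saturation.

V_G = V_DD·R_2/(R_1+R_2) = 9.1×150/480 = 2.84 V. With the source grounded, V_GS = V_G = 2.84 V.
Assume saturation: I_D = (k_n/2)(V_GS − V_t)² = (3/2)×(2.84 − 1.9)² = 1.5×0.944² = 1.34 mA.
V_DS = V_DD − I_D·R_D = 9.1 − 1.34×1.2 = 7.5 V.
Saturation requires V_DS ≥ V_GS − V_t = 0.944 V; 7.5 ≥ 0.944 ✓.

I_D ≈ 1.3 mA, V_DS ≈ 7.5 V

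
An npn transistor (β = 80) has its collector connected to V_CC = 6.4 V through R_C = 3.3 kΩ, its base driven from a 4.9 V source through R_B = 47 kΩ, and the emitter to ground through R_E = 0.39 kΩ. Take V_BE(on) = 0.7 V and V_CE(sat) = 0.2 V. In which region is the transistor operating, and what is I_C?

saturation; I_C ≈ 1.7 mA

Assume active: I_B = (4.9 − 0.7)/(47 + 81×0.39) = 0.0534 mA, I_C = β·I_B = 4.28 mA.
Then V_CE = 6.4 − 4.28×3.3 − 4.33×0.39 = -9.4 V < 0.2 V — the active assumption fails.
Re-solve with V_CE = 0.2 V. KCL at the emitter: V_E/R_E = (V_BB−0.7−V_E)/R_B + (V_CC−0.2−V_E)/R_C, giving V_E = 0.681 V.
I_C = (V_CC − 0.2 − V_E)/R_C = (6.2 − 0.681)/3.3 = 1.67 mA.
Check: I_B = (4.2 − 0.681)/47 = 0.0749 mA, and β·I_B = 5.99 mA > I_C, confirming saturation.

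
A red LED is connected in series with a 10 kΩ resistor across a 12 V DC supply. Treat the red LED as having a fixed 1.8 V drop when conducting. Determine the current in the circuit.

KVL around the loop: 12 = V_D + I·R = 1.8 + I × 10 kΩ.
So I = (12 − 1.8) / 10 kΩ = 10.2 / 10 = 1.02 mA.

I ≈ 1 mA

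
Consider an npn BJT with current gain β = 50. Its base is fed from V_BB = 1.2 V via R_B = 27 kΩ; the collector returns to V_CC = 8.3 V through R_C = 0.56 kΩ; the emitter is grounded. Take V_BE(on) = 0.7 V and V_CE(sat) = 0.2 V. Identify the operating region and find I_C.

Assume active. Base-emitter loop: I_B = (V_BB − V_BE)/R_B = (1.2 − 0.7)/27 = 0.0185 mA.
I_C = β·I_B = 50×0.0185 = 0.926 mA.
V_CE = V_CC − I_C·R_C = 8.3 − 0.926×0.56 = 7.78 V > V_CE(sat), so the active-region assumption holds.

active; I_C ≈ 0.93 mA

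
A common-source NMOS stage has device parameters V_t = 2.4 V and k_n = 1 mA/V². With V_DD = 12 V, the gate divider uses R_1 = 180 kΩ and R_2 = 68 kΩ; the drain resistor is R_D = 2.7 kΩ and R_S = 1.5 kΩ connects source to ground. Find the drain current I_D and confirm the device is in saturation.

I_D ≈ 0.19 mA

V_G = V_DD·R_2/(R_1+R_2) = 12×68/248 = 3.29 V.
Assume saturation: I_D = (k_n/2)(V_GS − V_t)² with V_GS = V_G − I_D·R_S = 3.29 − 1.5·I_D.
Substituting gives 1.12·I_D² − 2.34·I_D + 0.396 = 0, with roots I_D = 0.186 or 1.89 mA.
The root I_D = 1.89 mA gives V_GS = 0.456 V ≤ V_t, so take I_D = 0.186 mA.
Then V_GS = 3.01 V and V_DS = V_DD − I_D(R_D+R_S) = 12 − 0.186×4.2 = 11.2 V.
Saturation requires V_DS ≥ V_GS − V_t = 0.611 V; 11.2 ≥ 0.611 ✓.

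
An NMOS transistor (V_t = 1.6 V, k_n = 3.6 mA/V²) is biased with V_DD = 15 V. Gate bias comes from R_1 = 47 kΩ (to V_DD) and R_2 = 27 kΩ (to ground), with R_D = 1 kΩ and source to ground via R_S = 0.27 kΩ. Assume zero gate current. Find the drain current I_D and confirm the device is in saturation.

V_G = V_DD·R_2/(R_1+R_2) = 15×27/74 = 5.47 V.
Assume saturation: I_D = (k_n/2)(V_GS − V_t)² with V_GS = V_G − I_D·R_S = 5.47 − 0.27·I_D.
Substituting gives 0.131·I_D² − 4.76·I_D + 27 = 0, with roots I_D = 7.03 or 29.3 mA.
The root I_D = 29.3 mA gives V_GS = -2.43 V ≤ V_t, so take I_D = 7.03 mA.
Then V_GS = 3.58 V and V_DS = V_DD − I_D(R_D+R_S) = 15 − 7.03×1.27 = 6.08 V.
Saturation requires V_DS ≥ V_GS − V_t = 1.98 V; 6.08 ≥ 1.98 ✓.

I_D ≈ 7 mA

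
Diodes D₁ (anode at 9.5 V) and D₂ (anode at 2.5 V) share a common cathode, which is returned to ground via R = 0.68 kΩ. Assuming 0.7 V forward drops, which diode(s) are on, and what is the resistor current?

Assume both conduct. Then node N would need to be at both 9.5−0.7 = 8.8 V and 2.5−0.7 = 1.8 V, which is impossible.
Assume only D₁ conducts: V_N = 9.5 − 0.7 = 8.8 V, so I_R = 8.8/0.68 = 12.9 mA.
Check D₂: its anode-to-cathode voltage is 2.5 − 8.8 = -6.3 V < 0.7 V, so it is off. The assumption is consistent.

Only D₁ conducts; I_R ≈ 13 mA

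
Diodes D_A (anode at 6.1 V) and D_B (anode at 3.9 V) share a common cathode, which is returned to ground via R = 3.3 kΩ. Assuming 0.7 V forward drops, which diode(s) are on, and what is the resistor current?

Assume both conduct. Then node N would need to be at both 6.1−0.7 = 5.4 V and 3.9−0.7 = 3.2 V, which is impossible.
Assume only D_A conducts: V_N = 6.1 − 0.7 = 5.4 V, so I_R = 5.4/3.3 = 1.64 mA.
Check D_B: its anode-to-cathode voltage is 3.9 − 5.4 = -1.5 V < 0.7 V, so it is off. The assumption is consistent.

Only D_A conducts; I_R ≈ 1.6 mA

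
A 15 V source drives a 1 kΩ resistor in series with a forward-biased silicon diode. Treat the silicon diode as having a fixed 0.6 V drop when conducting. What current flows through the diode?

I ≈ 14 mA

KVL around the loop: 15 = V_D + I·R = 0.6 + I × 1 kΩ.
So I = (15 − 0.6) / 1 kΩ = 14.4 / 1 = 14.4 mA.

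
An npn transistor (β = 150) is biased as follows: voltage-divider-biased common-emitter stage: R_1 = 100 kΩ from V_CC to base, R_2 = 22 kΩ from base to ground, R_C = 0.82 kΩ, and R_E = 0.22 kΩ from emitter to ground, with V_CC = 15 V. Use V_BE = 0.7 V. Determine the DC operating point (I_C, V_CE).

I_C ≈ 5.9 mA, V_CE ≈ 8.9 V

Thevenize the base divider: V_Th = V_CC·R_2/(R_1+R_2) = 15×22/122 = 2.7 V, R_Th = R_1‖R_2 = 18 kΩ.
Base-emitter loop: V_Th = I_B·R_Th + V_BE + (β+1)I_B·R_E, so I_B = (2.7 − 0.7) / (18 + 151×0.22) = 0.0391 mA.
I_C = β·I_B = 150×0.0391 = 5.87 mA, and I_E = (β+1)I_B = 5.91 mA.
V_CE = V_CC − I_C·R_C − I_E·R_E = 15 − 5.87×0.82 − 5.91×0.22 = 8.89 V.
V_CE = 8.89 V > 0.2 V confirms active-region operation.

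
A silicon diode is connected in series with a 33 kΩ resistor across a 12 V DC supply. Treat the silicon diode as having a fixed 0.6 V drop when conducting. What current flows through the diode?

I ≈ 0.35 mA

KVL around the loop: 12 = V_D + I·R = 0.6 + I × 33 kΩ.
So I = (12 − 0.6) / 33 kΩ = 11.4 / 33 = 0.345 mA.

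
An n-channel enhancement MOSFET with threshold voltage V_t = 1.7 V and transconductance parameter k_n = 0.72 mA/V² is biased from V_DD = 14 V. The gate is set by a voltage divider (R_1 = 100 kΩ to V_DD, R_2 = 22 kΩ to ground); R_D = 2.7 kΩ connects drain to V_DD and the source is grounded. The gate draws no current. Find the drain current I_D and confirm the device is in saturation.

I_D ≈ 0.24 mA

V_G = V_DD·R_2/(R_1+R_2) = 14×22/122 = 2.52 V. With the source grounded, V_GS = V_G = 2.52 V.
Assume saturation: I_D = (k_n/2)(V_GS − V_t)² = (0.72/2)×(2.52 − 1.7)² = 0.36×0.825² = 0.245 mA.
V_DS = V_DD − I_D·R_D = 14 − 0.245×2.7 = 13.3 V.
Saturation requires V_DS ≥ V_GS − V_t = 0.825 V; 13.3 ≥ 0.825 ✓.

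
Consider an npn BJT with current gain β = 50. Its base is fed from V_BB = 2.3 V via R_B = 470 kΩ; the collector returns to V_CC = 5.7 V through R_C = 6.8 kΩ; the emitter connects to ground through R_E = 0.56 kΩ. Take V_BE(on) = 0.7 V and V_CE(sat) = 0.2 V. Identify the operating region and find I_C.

Assume active. Base-emitter loop: I_B = (V_BB − V_BE)/(R_B + (β+1)R_E) = (2.3 − 0.7)/(470 + 51×0.56) = 0.00321 mA.
I_C = β·I_B = 50×0.00321 = 0.16 mA.
V_CE = V_CC − I_C·R_C − I_E·R_E = 5.7 − 0.16×6.8 − 0.164×0.56 = 4.52 V > V_CE(sat), so the active-region assumption holds.

active; I_C ≈ 0.16 mA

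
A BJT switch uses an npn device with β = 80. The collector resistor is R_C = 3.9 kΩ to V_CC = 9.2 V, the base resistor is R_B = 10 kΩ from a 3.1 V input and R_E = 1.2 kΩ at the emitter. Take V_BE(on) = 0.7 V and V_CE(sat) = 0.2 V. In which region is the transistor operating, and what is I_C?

saturation; I_C ≈ 1.8 mA

Assume active: I_B = (3.1 − 0.7)/(10 + 81×1.2) = 0.0224 mA, I_C = β·I_B = 1.79 mA.
Then V_CE = 9.2 − 1.79×3.9 − 1.81×1.2 = 0.0388 V < 0.2 V — the active assumption fails.
Re-solve with V_CE = 0.2 V. KCL at the emitter: V_E/R_E = (V_BB−0.7−V_E)/R_B + (V_CC−0.2−V_E)/R_C, giving V_E = 2.14 V.
I_C = (V_CC − 0.2 − V_E)/R_C = (9 − 2.14)/3.9 = 1.76 mA.
Check: I_B = (2.4 − 2.14)/10 = 0.0259 mA, and β·I_B = 2.07 mA > I_C, confirming saturation.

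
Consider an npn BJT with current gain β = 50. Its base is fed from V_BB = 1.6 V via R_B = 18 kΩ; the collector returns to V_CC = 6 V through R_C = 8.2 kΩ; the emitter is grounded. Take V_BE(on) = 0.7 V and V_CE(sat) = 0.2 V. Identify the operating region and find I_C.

Assume active: I_B = (1.6 − 0.7)/18 = 0.05 mA, giving I_C = β·I_B = 2.5 mA.
But then V_CE = 6 − 2.5×8.2 = -14.5 V < V_CE(sat) = 0.2 V — impossible in the active region.
So the transistor is saturated. With V_CE = 0.2 V, I_C = (V_CC − 0.2)/R_C = 5.8/8.2 = 0.707 mA.
Check: β·I_B = 2.5 mA > I_C = 0.707 mA, confirming saturation.

saturation; I_C ≈ 0.71 mA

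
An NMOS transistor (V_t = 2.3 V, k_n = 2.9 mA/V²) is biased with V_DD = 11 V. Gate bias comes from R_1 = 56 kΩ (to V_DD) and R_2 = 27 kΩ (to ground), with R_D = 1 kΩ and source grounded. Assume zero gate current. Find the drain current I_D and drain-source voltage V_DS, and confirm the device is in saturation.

V_G = V_DD·R_2/(R_1+R_2) = 11×27/83 = 3.58 V. With the source grounded, V_GS = V_G = 3.58 V.
Assume saturation: I_D = (k_n/2)(V_GS − V_t)² = (2.9/2)×(3.58 − 2.3)² = 1.45×1.28² = 2.37 mA.
V_DS = V_DD − I_D·R_D = 11 − 2.37×1 = 8.63 V.
Saturation requires V_DS ≥ V_GS − V_t = 1.28 V; 8.63 ≥ 1.28 ✓.

I_D ≈ 2.4 mA, V_DS ≈ 8.6 V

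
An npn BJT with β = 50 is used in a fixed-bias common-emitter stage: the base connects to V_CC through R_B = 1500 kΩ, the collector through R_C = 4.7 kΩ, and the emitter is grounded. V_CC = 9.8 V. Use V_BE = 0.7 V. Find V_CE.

V_CE ≈ 8.4 V

Base loop: V_CC = I_B·R_B + V_BE, so I_B = (9.8 − 0.7)/1500 kΩ = 0.00607 mA.
In the active region I_C = β·I_B = 50 × 0.00607 = 0.303 mA.
Collector loop: V_CE = V_CC − I_C·R_C = 9.8 − 0.303×4.7 = 8.37 V.
Since V_CE = 8.37 V > V_CE(sat) ≈ 0.2 V, the transistor is in the active region as assumed.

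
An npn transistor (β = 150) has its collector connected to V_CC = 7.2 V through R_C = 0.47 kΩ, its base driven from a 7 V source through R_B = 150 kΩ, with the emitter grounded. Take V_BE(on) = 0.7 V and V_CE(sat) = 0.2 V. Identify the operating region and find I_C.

Assume active. Base-emitter loop: I_B = (V_BB − V_BE)/R_B = (7 − 0.7)/150 = 0.042 mA.
I_C = β·I_B = 150×0.042 = 6.3 mA.
V_CE = V_CC − I_C·R_C = 7.2 − 6.3×0.47 = 4.24 V > V_CE(sat), so the active-region assumption holds.

active; I_C ≈ 6.3 mA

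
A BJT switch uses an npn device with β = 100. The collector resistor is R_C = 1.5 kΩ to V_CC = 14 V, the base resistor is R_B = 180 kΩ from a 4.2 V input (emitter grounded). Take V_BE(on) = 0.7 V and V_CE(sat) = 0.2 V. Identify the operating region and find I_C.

active; I_C ≈ 1.9 mA

Assume active. Base-emitter loop: I_B = (V_BB − V_BE)/R_B = (4.2 − 0.7)/180 = 0.0194 mA.
I_C = β·I_B = 100×0.0194 = 1.94 mA.
V_CE = V_CC − I_C·R_C = 14 − 1.94×1.5 = 11.1 V > V_CE(sat), so the active-region assumption holds.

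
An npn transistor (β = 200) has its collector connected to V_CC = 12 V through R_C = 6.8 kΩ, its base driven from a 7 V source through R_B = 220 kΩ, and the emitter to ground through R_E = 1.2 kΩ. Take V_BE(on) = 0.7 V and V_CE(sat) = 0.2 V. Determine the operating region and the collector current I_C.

saturation; I_C ≈ 1.5 mA

Assume active: I_B = (7 − 0.7)/(220 + 201×1.2) = 0.0137 mA, I_C = β·I_B = 2.73 mA.
Then V_CE = 12 − 2.73×6.8 − 2.75×1.2 = -9.87 V < 0.2 V — the active assumption fails.
Re-solve with V_CE = 0.2 V. KCL at the emitter: V_E/R_E = (V_BB−0.7−V_E)/R_B + (V_CC−0.2−V_E)/R_C, giving V_E = 1.79 V.
I_C = (V_CC − 0.2 − V_E)/R_C = (11.8 − 1.79)/6.8 = 1.47 mA.
Check: I_B = (6.3 − 1.79)/220 = 0.0205 mA, and β·I_B = 4.1 mA > I_C, confirming saturation.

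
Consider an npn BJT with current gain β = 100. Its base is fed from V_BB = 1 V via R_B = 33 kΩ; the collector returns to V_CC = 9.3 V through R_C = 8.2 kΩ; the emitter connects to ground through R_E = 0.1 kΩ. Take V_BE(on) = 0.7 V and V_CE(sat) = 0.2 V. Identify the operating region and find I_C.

Assume active. Base-emitter loop: I_B = (V_BB − V_BE)/(R_B + (β+1)R_E) = (1 − 0.7)/(33 + 101×0.1) = 0.00696 mA.
I_C = β·I_B = 100×0.00696 = 0.696 mA.
V_CE = V_CC − I_C·R_C − I_E·R_E = 9.3 − 0.696×8.2 − 0.703×0.1 = 3.52 V > V_CE(sat), so the active-region assumption holds.

active; I_C ≈ 0.7 mA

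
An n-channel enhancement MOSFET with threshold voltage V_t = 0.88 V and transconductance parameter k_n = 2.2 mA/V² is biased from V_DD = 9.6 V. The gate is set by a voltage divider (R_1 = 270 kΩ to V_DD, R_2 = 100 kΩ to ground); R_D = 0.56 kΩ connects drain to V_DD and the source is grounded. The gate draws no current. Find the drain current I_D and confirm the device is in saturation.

V_G = V_DD·R_2/(R_1+R_2) = 9.6×100/370 = 2.59 V. With the source grounded, V_GS = V_G = 2.59 V.
Assume saturation: I_D = (k_n/2)(V_GS − V_t)² = (2.2/2)×(2.59 − 0.88)² = 1.1×1.71² = 3.23 mA.
V_DS = V_DD − I_D·R_D = 9.6 − 3.23×0.56 = 7.79 V.
Saturation requires V_DS ≥ V_GS − V_t = 1.71 V; 7.79 ≥ 1.71 ✓.

I_D ≈ 3.2 mA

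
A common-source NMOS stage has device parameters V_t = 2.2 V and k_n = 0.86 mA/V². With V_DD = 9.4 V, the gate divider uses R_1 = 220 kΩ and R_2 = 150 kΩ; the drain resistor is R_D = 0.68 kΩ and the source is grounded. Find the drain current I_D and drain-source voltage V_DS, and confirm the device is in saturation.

I_D ≈ 1.1 mA, V_DS ≈ 8.6 V

V_G = V_DD·R_2/(R_1+R_2) = 9.4×150/370 = 3.81 V. With the source grounded, V_GS = V_G = 3.81 V.
Assume saturation: I_D = (k_n/2)(V_GS − V_t)² = (0.86/2)×(3.81 − 2.2)² = 0.43×1.61² = 1.12 mA.
V_DS = V_DD − I_D·R_D = 9.4 − 1.12×0.68 = 8.64 V.
Saturation requires V_DS ≥ V_GS − V_t = 1.61 V; 8.64 ≥ 1.61 ✓.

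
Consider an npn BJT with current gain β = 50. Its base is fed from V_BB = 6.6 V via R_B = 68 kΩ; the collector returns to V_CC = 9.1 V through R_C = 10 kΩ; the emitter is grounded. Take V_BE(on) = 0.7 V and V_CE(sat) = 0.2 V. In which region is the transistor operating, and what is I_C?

saturation; I_C ≈ 0.89 mA

Assume active: I_B = (6.6 − 0.7)/68 = 0.0868 mA, giving I_C = β·I_B = 4.34 mA.
But then V_CE = 9.1 − 4.34×10 = -34.3 V < V_CE(sat) = 0.2 V — impossible in the active region.
So the transistor is saturated. With V_CE = 0.2 V, I_C = (V_CC − 0.2)/R_C = 8.9/10 = 0.89 mA.
Check: β·I_B = 4.34 mA > I_C = 0.89 mA, confirming saturation.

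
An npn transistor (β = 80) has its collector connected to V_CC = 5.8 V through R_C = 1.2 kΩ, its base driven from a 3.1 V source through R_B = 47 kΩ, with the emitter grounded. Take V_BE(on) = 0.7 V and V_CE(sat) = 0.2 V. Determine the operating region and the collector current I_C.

Assume active. Base-emitter loop: I_B = (V_BB − V_BE)/R_B = (3.1 − 0.7)/47 = 0.0511 mA.
I_C = β·I_B = 80×0.0511 = 4.09 mA.
V_CE = V_CC − I_C·R_C = 5.8 − 4.09×1.2 = 0.898 V > V_CE(sat), so the active-region assumption holds.

active; I_C ≈ 4.1 mA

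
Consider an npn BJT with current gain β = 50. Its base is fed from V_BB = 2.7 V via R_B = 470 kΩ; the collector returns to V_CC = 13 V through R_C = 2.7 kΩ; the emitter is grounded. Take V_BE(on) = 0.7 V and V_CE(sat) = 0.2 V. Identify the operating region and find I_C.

Assume active. Base-emitter loop: I_B = (V_BB − V_BE)/R_B = (2.7 − 0.7)/470 = 0.00426 mA.
I_C = β·I_B = 50×0.00426 = 0.213 mA.
V_CE = V_CC − I_C·R_C = 13 − 0.213×2.7 = 12.4 V > V_CE(sat), so the active-region assumption holds.

active; I_C ≈ 0.21 mA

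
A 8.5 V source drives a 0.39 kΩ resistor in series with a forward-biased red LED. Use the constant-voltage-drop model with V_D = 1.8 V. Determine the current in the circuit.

I ≈ 17 mA

KVL around the loop: 8.5 = V_D + I·R = 1.8 + I × 0.39 kΩ.
So I = (8.5 − 1.8) / 0.39 kΩ = 6.7 / 0.39 = 17.2 mA.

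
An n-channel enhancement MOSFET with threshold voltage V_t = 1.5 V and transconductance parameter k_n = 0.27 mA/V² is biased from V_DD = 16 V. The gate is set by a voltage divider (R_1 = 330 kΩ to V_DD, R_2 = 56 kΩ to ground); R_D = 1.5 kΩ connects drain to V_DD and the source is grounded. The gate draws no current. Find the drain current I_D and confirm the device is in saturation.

I_D ≈ 0.091 mA

V_G = V_DD·R_2/(R_1+R_2) = 16×56/386 = 2.32 V. With the source grounded, V_GS = V_G = 2.32 V.
Assume saturation: I_D = (k_n/2)(V_GS − V_t)² = (0.27/2)×(2.32 − 1.5)² = 0.135×0.821² = 0.091 mA.
V_DS = V_DD − I_D·R_D = 16 − 0.091×1.5 = 15.9 V.
Saturation requires V_DS ≥ V_GS − V_t = 0.821 V; 15.9 ≥ 0.821 ✓.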